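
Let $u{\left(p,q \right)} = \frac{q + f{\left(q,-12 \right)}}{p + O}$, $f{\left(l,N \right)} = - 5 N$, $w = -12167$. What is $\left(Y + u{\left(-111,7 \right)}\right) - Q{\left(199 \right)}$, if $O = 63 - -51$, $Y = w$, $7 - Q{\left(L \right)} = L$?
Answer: $- \frac{35858}{3} \approx -11953.0$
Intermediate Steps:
$Q{\left(L \right)} = 7 - L$
$Y = -12167$
$O = 114$ ($O = 63 + 51 = 114$)
$u{\left(p,q \right)} = \frac{60 + q}{114 + p}$ ($u{\left(p,q \right)} = \frac{q - -60}{p + 114} = \frac{q + 60}{114 + p} = \frac{60 + q}{114 + p}$)
$\left(Y + u{\left(-111,7 \right)}\right) - Q{\left(199 \right)} = \left(-12167 + \frac{60 + 7}{114 - 111}\right) - \left(7 - 199\right) = \left(-12167 + \frac{1}{3} \cdot 67\right) - \left(7 - 199\right) = \left(-12167 + \frac{1}{3} \cdot 67\right) - -192 = \left(-12167 + \frac{67}{3}\right) + 192 = - \frac{36434}{3} + 192 = - \frac{35858}{3}$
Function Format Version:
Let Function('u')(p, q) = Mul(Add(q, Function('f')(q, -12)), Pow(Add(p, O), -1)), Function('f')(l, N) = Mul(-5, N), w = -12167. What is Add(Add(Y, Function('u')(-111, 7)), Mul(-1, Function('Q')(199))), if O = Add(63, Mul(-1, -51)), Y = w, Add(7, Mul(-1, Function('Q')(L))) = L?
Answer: Rational(-35858, 3) ≈ -11953.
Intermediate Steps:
Function('Q')(L) = Add(7, Mul(-1, L))
Y = -12167
O = 114 (O = Add(63, 51) = 114)
Function('u')(p, q) = Mul(Pow(Add(114, p), -1), Add(60, q)) (Function('u')(p, q) = Mul(Add(q, Mul(-5, -12)), Pow(Add(p, 114), -1)) = Mul(Add(q, 60), Pow(Add(114, p), -1)) = Mul(Add(60, q), Pow(Add(114, p), -1)) = Mul(Pow(Add(114, p), -1), Add(60, q)))
Add(Add(Y, Function('u')(-111, 7)), Mul(-1, Function('Q')(199))) = Add(Add(-12167, Mul(Pow(Add(114, -111), -1), Add(60, 7))), Mul(-1, Add(7, Mul(-1, 199)))) = Add(Add(-12167, Mul(Pow(3, -1), 67)), Mul(-1, Add(7, -199))) = Add(Add(-12167, Mul(Rational(1, 3), 67)), Mul(-1, -192)) = Add(Add(-12167, Rational(67, 3)), 192) = Add(Rational(-36434, 3), 192) = Rational(-35858, 3)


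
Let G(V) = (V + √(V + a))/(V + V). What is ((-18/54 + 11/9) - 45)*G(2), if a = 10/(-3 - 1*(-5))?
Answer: -397/18 - 397*√7/36 ≈ -51.232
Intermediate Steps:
a = 5 (a = 10/(-3 + 5) = 10/2 = 10*(½) = 5)
G(V) = (V + √(5 + V))/(2*V) (G(V) = (V + √(V + 5))/(V + V) = (V + √(5 + V))/((2*V)) = (V + √(5 + V))*(1/(2*V)) = (V + √(5 + V))/(2*V))
((-18/54 + 11/9) - 45)*G(2) = ((-18/54 + 11/9) - 45)*((½)*(2 + √(5 + 2))/2) = ((-18*1/54 + 11*(⅑)) - 45)*((½)*(½)*(2 + √7)) = ((-⅓ + 11/9) - 45)*(½ + √7/4) = (8/9 - 45)*(½ + √7/4) = -397*(½ + √7/4)/9 = -397/18 - 397*√7/36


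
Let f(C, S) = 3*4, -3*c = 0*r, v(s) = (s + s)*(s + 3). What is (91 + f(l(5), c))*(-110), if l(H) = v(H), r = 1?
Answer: -11330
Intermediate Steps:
v(s) = 2*s*(3 + s) (v(s) = (2*s)*(3 + s) = 2*s*(3 + s))
l(H) = 2*H*(3 + H)
c = 0 (c = -0 = -⅓*0 = 0)
f(C, S) = 12
(91 + f(l(5), c))*(-110) = (91 + 12)*(-110) = 103*(-110) = -11330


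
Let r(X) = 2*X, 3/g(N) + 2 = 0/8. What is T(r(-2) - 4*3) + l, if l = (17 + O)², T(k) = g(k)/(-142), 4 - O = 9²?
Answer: 1022403/284 ≈ 3600.0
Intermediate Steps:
O = -77 (O = 4 - 1*9² = 4 - 1*81 = 4 - 81 = -77)
g(N) = -3/2 (g(N) = 3/(-2 + 0/8) = 3/(-2 + 0*(⅛)) = 3/(-2 + 0) = 3/(-2) = 3*(-½) = -3/2)
T(k) = 3/284 (T(k) = -3/2/(-142) = -3/2*(-1/142) = 3/284)
l = 3600 (l = (17 - 77)² = (-60)² = 3600)
T(r(-2) - 4*3) + l = 3/284 + 3600 = 1022403/284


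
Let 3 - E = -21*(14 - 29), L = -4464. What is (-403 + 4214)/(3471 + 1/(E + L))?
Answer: 18201336/16577495 ≈ 1.0980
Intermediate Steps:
E = -312 (E = 3 - (-21)*(14 - 29) = 3 - (-21)*(-15) = 3 - 1*315 = 3 - 315 = -312)
(-403 + 4214)/(3471 + 1/(E + L)) = (-403 + 4214)/(3471 + 1/(-312 - 4464)) = 3811/(3471 + 1/(-4776)) = 3811/(3471 - 1/4776) = 3811/(16577495/4776) = 3811*(4776/16577495) = 18201336/16577495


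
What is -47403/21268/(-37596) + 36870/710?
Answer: 982699355583/18923670896 ≈ 51.930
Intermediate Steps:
-47403/21268/(-37596) + 36870/710 = -47403*1/21268*(-1/37596) + 36870*(1/710) = -47403/21268*(-1/37596) + 3687/71 = 15801/266530576 + 3687/71 = 982699355583/18923670896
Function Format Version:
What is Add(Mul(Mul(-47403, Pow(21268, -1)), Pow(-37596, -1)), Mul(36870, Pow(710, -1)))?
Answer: Rational(982699355583, 18923670896) ≈ 51.930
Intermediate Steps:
Add(Mul(Mul(-47403, Pow(21268, -1)), Pow(-37596, -1)), Mul(36870, Pow(710, -1))) = Add(Mul(Mul(-47403, Rational(1, 21268)), Rational(-1, 37596)), Mul(36870, Rational(1, 710))) = Add(Mul(Rational(-47403, 21268), Rational(-1, 37596)), Rational(3687, 71)) = Add(Rational(15801, 266530576), Rational(3687, 71)) = Rational(982699355583, 18923670896)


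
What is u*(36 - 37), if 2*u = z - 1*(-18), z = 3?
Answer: -21/2 ≈ -10.500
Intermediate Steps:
u = 21/2 (u = (3 - 1*(-18))/2 = (3 + 18)/2 = (1/2)*21 = 21/2 ≈ 10.500)
u*(36 - 37) = 21*(36 - 37)/2 = (21/2)*(-1) = -21/2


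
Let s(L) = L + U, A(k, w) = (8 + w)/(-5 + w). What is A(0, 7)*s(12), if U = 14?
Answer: 195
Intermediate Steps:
A(k, w) = (8 + w)/(-5 + w)
s(L) = 14 + L (s(L) = L + 14 = 14 + L)
A(0, 7)*s(12) = ((8 + 7)/(-5 + 7))*(14 + 12) = (15/2)*26 = 195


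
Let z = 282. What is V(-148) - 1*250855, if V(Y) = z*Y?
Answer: -292591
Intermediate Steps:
V(Y) = 282*Y
V(-148) - 1*250855 = 282*(-148) - 1*250855 = -41736 - 250855 = -292591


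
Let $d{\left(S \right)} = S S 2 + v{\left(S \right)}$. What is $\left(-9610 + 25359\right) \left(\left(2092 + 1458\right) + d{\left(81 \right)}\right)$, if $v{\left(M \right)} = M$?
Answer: $263842997$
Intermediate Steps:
$d{\left(S \right)} = S + 2 S^{2}$ ($d{\left(S \right)} = S S 2 + S = S^{2} \cdot 2 + S = 2 S^{2} + S = S + 2 S^{2}$)
$\left(-9610 + 25359\right) \left(\left(2092 + 1458\right) + d{\left(81 \right)}\right) = \left(-9610 + 25359\right) \left(\left(2092 + 1458\right) + 81 \left(1 + 2 \cdot 81\right)\right) = 15749 \left(3550 + 81 \left(1 + 162\right)\right) = 15749 \left(3550 + 81 \cdot 163\right) = 15749 \left(3550 + 13203\right) = 15749 \cdot 16753 = 263842997$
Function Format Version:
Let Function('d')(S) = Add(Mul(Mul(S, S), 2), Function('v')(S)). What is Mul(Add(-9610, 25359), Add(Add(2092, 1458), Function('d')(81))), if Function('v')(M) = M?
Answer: 263842997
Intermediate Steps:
Function('d')(S) = Add(S, Mul(2, Pow(S, 2))) (Function('d')(S) = Add(Mul(Mul(S, S), 2), S) = Add(Mul(Pow(S, 2), 2), S) = Add(Mul(2, Pow(S, 2)), S) = Add(S, Mul(2, Pow(S, 2))))
Mul(Add(-9610, 25359), Add(Add(2092, 1458), Function('d')(81))) = Mul(Add(-9610, 25359), Add(Add(2092, 1458), Mul(81, Add(1, Mul(2, 81))))) = Mul(15749, Add(3550, Mul(81, Add(1, 162)))) = Mul(15749, Add(3550, Mul(81, 163))) = Mul(15749, Add(3550, 13203)) = Mul(15749, 16753) = 263842997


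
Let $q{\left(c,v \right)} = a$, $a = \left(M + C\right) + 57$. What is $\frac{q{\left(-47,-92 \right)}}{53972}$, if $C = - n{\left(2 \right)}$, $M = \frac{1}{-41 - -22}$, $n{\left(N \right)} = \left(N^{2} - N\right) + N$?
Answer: $\frac{503}{512734} \approx 0.00098102$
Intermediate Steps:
$n{\left(N \right)} = N^{2}$
$M = - \frac{1}{19}$ ($M = \frac{1}{-41 + 22} = \frac{1}{-19} = - \frac{1}{19} \approx -0.052632$)
$C = -4$ ($C = - 2^{2} = \left(-1\right) 4 = -4$)
$a = \frac{1006}{19}$ ($a = \left(- \frac{1}{19} - 4\right) + 57 = - \frac{77}{19} + 57 = \frac{1006}{19} \approx 52.947$)
$q{\left(c,v \right)} = \frac{1006}{19}$
$\frac{q{\left(-47,-92 \right)}}{53972} = \frac{1006}{19 \cdot 53972} = \frac{1006}{19} \cdot \frac{1}{53972} = \frac{503}{512734}$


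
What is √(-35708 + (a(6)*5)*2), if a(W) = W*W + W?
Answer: 2*I*√8822 ≈ 187.85*I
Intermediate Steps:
a(W) = W + W² (a(W) = W² + W = W + W²)
√(-35708 + (a(6)*5)*2) = √(-35708 + ((6*(1 + 6))*5)*2) = √(-35708 + ((6*7)*5)*2) = √(-35708 + (42*5)*2) = √(-35708 + 210*2) = √(-35708 + 420) = √(-35288) = 2*I*√8822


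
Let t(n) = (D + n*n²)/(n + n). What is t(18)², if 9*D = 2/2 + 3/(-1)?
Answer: 688695049/26244 ≈ 26242.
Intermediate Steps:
D = -2/9 (D = (2/2 + 3/(-1))/9 = (2*(½) + 3*(-1))/9 = (1 - 3)/9 = (⅑)*(-2) = -2/9 ≈ -0.22222)
t(n) = (-2/9 + n³)/(2*n) (t(n) = (-2/9 + n*n²)/(n + n) = (-2/9 + n³)/((2*n)) = (-2/9 + n³)*(1/(2*n)) = (-2/9 + n³)/(2*n))
t(18)² = ((1/18)*(-2 + 9*18³)/18)² = ((1/18)*(1/18)*(-2 + 9*5832))² = ((1/18)*(1/18)*(-2 + 52488))² = ((1/18)*(1/18)*52486)² = (26243/162)² = 688695049/26244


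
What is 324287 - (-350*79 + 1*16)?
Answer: 351921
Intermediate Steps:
324287 - (-350*79 + 1*16) = 324287 - (-27650 + 16) = 324287 - 1*(-27634) = 324287 + 27634 = 351921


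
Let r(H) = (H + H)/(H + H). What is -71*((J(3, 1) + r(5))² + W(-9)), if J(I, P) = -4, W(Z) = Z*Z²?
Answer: 51120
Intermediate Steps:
W(Z) = Z³
r(H) = 1 (r(H) = (2*H)/((2*H)) = (2*H)*(1/(2*H)) = 1)
-71*((J(3, 1) + r(5))² + W(-9)) = -71*((-4 + 1)² + (-9)³) = -71*((-3)² - 729) = -71*(9 - 729) = -71*(-720) = 51120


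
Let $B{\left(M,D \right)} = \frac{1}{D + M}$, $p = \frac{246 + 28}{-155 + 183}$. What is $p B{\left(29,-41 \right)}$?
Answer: $- \frac{137}{168} \approx -0.81548$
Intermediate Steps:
$p = \frac{137}{14}$ ($p = \frac{274}{28} = 274 \cdot \frac{1}{28} = \frac{137}{14} \approx 9.7857$)
$p B{\left(29,-41 \right)} = \frac{137}{14 \left(-41 + 29\right)} = \frac{137}{14 \left(-12\right)} = \frac{137}{14} \left(- \frac{1}{12}\right) = - \frac{137}{168}$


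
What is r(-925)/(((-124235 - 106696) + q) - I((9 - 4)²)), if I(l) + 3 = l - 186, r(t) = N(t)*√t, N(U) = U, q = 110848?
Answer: 4625*I*√37/119919 ≈ 0.2346*I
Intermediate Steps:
r(t) = t^(3/2) (r(t) = t*√t = t^(3/2))
I(l) = -189 + l (I(l) = -3 + (l - 186) = -3 + (-186 + l) = -189 + l)
r(-925)/(((-124235 - 106696) + q) - I((9 - 4)²)) = (-925)^(3/2)/(((-124235 - 106696) + 110848) - (-189 + (9 - 4)²)) = (-4625*I*√37)/((-230931 + 110848) - (-189 + 5²)) = (-4625*I*√37)/(-120083 - (-189 + 25)) = (-4625*I*√37)/(-120083 - 1*(-164)) = (-4625*I*√37)/(-120083 + 164) = -4625*I*√37/(-119919) = -4625*I*√37*(-1/119919) = 4625*I*√37/119919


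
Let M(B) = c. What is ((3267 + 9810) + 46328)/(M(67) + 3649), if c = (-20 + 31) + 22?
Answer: 59405/3682 ≈ 16.134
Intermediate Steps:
c = 33 (c = 11 + 22 = 33)
M(B) = 33
((3267 + 9810) + 46328)/(M(67) + 3649) = ((3267 + 9810) + 46328)/(33 + 3649) = (13077 + 46328)/3682 = 59405*(1/3682) = 59405/3682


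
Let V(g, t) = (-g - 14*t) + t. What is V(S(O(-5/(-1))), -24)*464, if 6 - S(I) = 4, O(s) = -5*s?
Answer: 143840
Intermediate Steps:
S(I) = 2 (S(I) = 6 - 1*4 = 6 - 4 = 2)
V(g, t) = -g - 13*t
V(S(O(-5/(-1))), -24)*464 = (-1*2 - 13*(-24))*464 = (-2 + 312)*464 = 310*464 = 143840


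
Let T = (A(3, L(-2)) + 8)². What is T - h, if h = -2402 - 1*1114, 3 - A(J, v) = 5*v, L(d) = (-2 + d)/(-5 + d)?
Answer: 175533/49 ≈ 3582.3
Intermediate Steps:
L(d) = (-2 + d)/(-5 + d)
A(J, v) = 3 - 5*v
h = -3516 (h = -2402 - 1114 = -3516)
T = 3249/49 (T = ((3 - 5*(-2 - 2)/(-5 - 2)) + 8)² = ((3 - 5*(-4)/(-7)) + 8)² = ((3 - (-5)*(-4)/7) + 8)² = ((3 - 5*4/7) + 8)² = ((3 - 20/7) + 8)² = (⅐ + 8)² = (57/7)² = 3249/49 ≈ 66.306)
T - h = 3249/49 - 1*(-3516) = 3249/49 + 3516 = 175533/49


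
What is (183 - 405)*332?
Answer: -73704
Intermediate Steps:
(183 - 405)*332 = -222*332 = -73704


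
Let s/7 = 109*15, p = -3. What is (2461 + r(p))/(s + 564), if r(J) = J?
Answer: 2458/12009 ≈ 0.20468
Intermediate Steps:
s = 11445 (s = 7*(109*15) = 7*1635 = 11445)
(2461 + r(p))/(s + 564) = (2461 - 3)/(11445 + 564) = 2458/12009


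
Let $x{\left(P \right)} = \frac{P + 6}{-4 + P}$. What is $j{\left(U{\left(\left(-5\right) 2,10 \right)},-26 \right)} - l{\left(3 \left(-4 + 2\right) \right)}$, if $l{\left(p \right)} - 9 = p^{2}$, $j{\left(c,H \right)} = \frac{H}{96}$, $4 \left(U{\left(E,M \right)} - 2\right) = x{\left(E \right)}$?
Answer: $- \frac{2173}{48} \approx -45.271$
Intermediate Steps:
$x{\left(P \right)} = \frac{6 + P}{-4 + P}$
$U{\left(E,M \right)} = 2 + \frac{6 + E}{4 \left(-4 + E\right)}$ ($U{\left(E,M \right)} = 2 + \frac{\frac{1}{-4 + E} \left(6 + E\right)}{4} = 2 + \frac{6 + E}{4 \left(-4 + E\right)}$)
$j{\left(c,H \right)} = \frac{H}{96}$ ($j{\left(c,H \right)} = H \frac{1}{96} = \frac{H}{96}$)
$l{\left(p \right)} = 9 + p^{2}$
$j{\left(U{\left(\left(-5\right) 2,10 \right)},-26 \right)} - l{\left(3 \left(-4 + 2\right) \right)} = \frac{1}{96} \left(-26\right) - \left(9 + \left(3 \left(-4 + 2\right)\right)^{2}\right) = - \frac{13}{48} - \left(9 + \left(3 \left(-2\right)\right)^{2}\right) = - \frac{13}{48} - \left(9 + \left(-6\right)^{2}\right) = - \frac{13}{48} - \left(9 + 36\right) = - \frac{13}{48} - 45 = - \frac{2173}{48}$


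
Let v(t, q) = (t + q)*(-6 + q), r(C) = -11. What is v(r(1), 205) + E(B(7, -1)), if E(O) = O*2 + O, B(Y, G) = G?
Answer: 38603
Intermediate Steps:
v(t, q) = (-6 + q)*(q + t) (v(t, q) = (q + t)*(-6 + q) = (-6 + q)*(q + t))
E(O) = 3*O (E(O) = 2*O + O = 3*O)
v(r(1), 205) + E(B(7, -1)) = (205**2 - 6*205 - 6*(-11) + 205*(-11)) + 3*(-1) = (42025 - 1230 + 66 - 2255) - 3 = 38606 - 3 = 38603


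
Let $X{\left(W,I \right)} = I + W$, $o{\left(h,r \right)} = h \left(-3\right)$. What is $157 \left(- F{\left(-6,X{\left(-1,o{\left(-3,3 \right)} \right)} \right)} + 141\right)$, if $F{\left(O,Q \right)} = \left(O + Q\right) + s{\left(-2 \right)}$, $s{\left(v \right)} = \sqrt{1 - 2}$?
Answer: $21823 - 157 i \approx 21823.0 - 157.0 i$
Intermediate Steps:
$s{\left(v \right)} = i$ ($s{\left(v \right)} = \sqrt{-1} = i$)
$o{\left(h,r \right)} = - 3 h$
$F{\left(O,Q \right)} = i + O + Q$ ($F{\left(O,Q \right)} = \left(O + Q\right) + i = i + O + Q$)
$157 \left(- F{\left(-6,X{\left(-1,o{\left(-3,3 \right)} \right)} \right)} + 141\right) = 157 \left(- (i - 6 - -8) + 141\right) = 157 \left(- (i - 6 + \left(9 - 1\right)) + 141\right) = 157 \left(- (i - 6 + 8) + 141\right) = 157 \left(- (2 + i) + 141\right) = 157 \left(\left(-2 - i\right) + 141\right) = 157 \left(139 - i\right) = 21823 - 157 i$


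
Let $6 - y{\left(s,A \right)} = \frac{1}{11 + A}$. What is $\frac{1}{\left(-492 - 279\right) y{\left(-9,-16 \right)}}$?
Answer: $- \frac{5}{23901} \approx -0.0002092$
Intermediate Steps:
$y{\left(s,A \right)} = 6 - \frac{1}{11 + A}$
$\frac{1}{\left(-492 - 279\right) y{\left(-9,-16 \right)}} = \frac{1}{\left(-492 - 279\right) \frac{65 + 6 \left(-16\right)}{11 - 16}} = \frac{1}{\left(-771\right) \frac{65 - 96}{-5}} = \frac{1}{\left(-771\right) \left(\left(- \frac{1}{5}\right) \left(-31\right)\right)} = \frac{1}{\left(-771\right) \frac{31}{5}} = \frac{1}{- \frac{23901}{5}} = - \frac{5}{23901}$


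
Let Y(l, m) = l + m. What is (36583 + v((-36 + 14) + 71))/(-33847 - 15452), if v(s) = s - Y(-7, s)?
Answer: -36590/49299 ≈ -0.74221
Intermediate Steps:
v(s) = 7 (v(s) = s - (-7 + s) = s + (7 - s) = 7)
(36583 + v((-36 + 14) + 71))/(-33847 - 15452) = (36583 + 7)/(-33847 - 15452) = 36590/(-49299) = 36590*(-1/49299) = -36590/49299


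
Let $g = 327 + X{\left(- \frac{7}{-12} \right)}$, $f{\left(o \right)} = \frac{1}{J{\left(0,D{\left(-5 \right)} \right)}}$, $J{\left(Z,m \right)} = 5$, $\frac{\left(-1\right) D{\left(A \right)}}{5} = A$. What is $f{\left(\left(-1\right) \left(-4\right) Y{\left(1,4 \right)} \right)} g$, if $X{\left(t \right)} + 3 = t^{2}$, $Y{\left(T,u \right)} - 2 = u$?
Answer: $\frac{9341}{144} \approx 64.868$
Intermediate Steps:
$D{\left(A \right)} = - 5 A$
$Y{\left(T,u \right)} = 2 + u$
$X{\left(t \right)} = -3 + t^{2}$
$f{\left(o \right)} = \frac{1}{5}$
$g = \frac{46705}{144}$ ($g = 327 - \left(3 - \left(- \frac{7}{-12}\right)^{2}\right) = 327 - \left(3 - \left(\left(-7\right) \left(- \frac{1}{12}\right)\right)^{2}\right) = 327 - \left(3 - \left(\frac{7}{12}\right)^{2}\right) = 327 + \left(-3 + \frac{49}{144}\right) = 327 - \frac{383}{144} = \frac{46705}{144} \approx 324.34$)
$f{\left(\left(-1\right) \left(-4\right) Y{\left(1,4 \right)} \right)} g = \frac{1}{5} \cdot \frac{46705}{144} = \frac{9341}{144}$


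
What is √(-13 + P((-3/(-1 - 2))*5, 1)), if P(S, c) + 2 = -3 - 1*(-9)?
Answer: 3*I ≈ 3.0*I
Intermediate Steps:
P(S, c) = 4 (P(S, c) = -2 + (-3 - 1*(-9)) = -2 + (-3 + 9) = -2 + 6 = 4)
√(-13 + P((-3/(-1 - 2))*5, 1)) = √(-13 + 4) = √(-9) = 3*I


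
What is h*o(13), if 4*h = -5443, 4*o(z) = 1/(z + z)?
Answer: -5443/416 ≈ -13.084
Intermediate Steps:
o(z) = 1/(8*z) (o(z) = 1/(4*(z + z)) = 1/(4*((2*z))) = (1/(2*z))/4 = 1/(8*z))
h = -5443/4 (h = (1/4)*(-5443) = -5443/4 ≈ -1360.8)
h*o(13) = -5443/(32*13) = -5443/4*1/104 = -5443/416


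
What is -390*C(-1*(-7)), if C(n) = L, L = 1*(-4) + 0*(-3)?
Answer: 1560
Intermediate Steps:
L = -4 (L = -4 + 0 = -4)
C(n) = -4
-390*C(-1*(-7)) = -390*(-4) = 1560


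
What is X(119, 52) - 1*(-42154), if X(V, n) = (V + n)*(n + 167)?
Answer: 79603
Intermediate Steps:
X(V, n) = (167 + n)*(V + n) (X(V, n) = (V + n)*(167 + n) = (167 + n)*(V + n))
X(119, 52) - 1*(-42154) = (52**2 + 167*119 + 167*52 + 119*52) - 1*(-42154) = (2704 + 19873 + 8684 + 6188) + 42154 = 37449 + 42154 = 79603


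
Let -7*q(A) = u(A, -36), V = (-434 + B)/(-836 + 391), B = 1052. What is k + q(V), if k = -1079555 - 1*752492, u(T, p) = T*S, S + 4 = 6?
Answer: -5706825169/3115 ≈ -1.8320e+6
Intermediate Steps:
S = 2 (S = -4 + 6 = 2)
u(T, p) = 2*T (u(T, p) = T*2 = 2*T)
V = -618/445 (V = (-434 + 1052)/(-836 + 391) = 618/(-445) = 618*(-1/445) = -618/445 ≈ -1.3888)
q(A) = -2*A/7
k = -1832047 (k = -1079555 - 752492 = -1832047)
k + q(V) = -1832047 - 2/7*(-618/445) = -1832047 + 1236/3115 = -5706825169/3115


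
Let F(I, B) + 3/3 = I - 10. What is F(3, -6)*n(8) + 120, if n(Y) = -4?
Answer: 152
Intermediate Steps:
F(I, B) = -11 + I (F(I, B) = -1 + (I - 10) = -1 + (-10 + I) = -11 + I)
F(3, -6)*n(8) + 120 = (-11 + 3)*(-4) + 120 = -8*(-4) + 120 = 32 + 120 = 152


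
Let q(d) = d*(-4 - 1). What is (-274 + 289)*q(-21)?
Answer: 1575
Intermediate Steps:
q(d) = -5*d (q(d) = d*(-5) = -5*d)
(-274 + 289)*q(-21) = (-274 + 289)*(-5*(-21)) = 15*105 = 1575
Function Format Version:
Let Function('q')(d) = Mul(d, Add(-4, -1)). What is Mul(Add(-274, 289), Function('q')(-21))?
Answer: 1575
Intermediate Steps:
Function('q')(d) = Mul(-5, d) (Function('q')(d) = Mul(d, -5) = Mul(-5, d))
Mul(Add(-274, 289), Function('q')(-21)) = Mul(Add(-274, 289), Mul(-5, -21)) = Mul(15, 105) = 1575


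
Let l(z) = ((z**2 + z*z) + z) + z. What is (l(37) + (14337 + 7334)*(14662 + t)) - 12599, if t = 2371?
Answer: 369112356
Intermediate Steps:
l(z) = 2*z + 2*z**2 (l(z) = ((z**2 + z**2) + z) + z = (2*z**2 + z) + z = (z + 2*z**2) + z = 2*z + 2*z**2)
(l(37) + (14337 + 7334)*(14662 + t)) - 12599 = (2*37*(1 + 37) + (14337 + 7334)*(14662 + 2371)) - 12599 = (2*37*38 + 21671*17033) - 12599 = (2812 + 369122143) - 12599 = 369124955 - 12599 = 369112356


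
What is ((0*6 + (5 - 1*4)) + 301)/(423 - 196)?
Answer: 302/227 ≈ 1.3304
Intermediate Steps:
((0*6 + (5 - 1*4)) + 301)/(423 - 196) = ((0 + (5 - 4)) + 301)/227 = ((0 + 1) + 301)*(1/227) = (1 + 301)*(1/227) = 302*(1/227) = 302/227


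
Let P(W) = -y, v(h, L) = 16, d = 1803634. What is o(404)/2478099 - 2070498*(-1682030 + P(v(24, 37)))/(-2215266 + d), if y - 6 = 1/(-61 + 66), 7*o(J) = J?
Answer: -11617789475000760269/1373164217880 ≈ -8.4606e+6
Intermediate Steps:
o(J) = J/7
y = 31/5 (y = 6 + 1/(-61 + 66) = 6 + 1/5 = 31/5 ≈ 6.2000)
P(W) = -31/5 (P(W) = -1*31/5 = -31/5)
o(404)/2478099 - 2070498*(-1682030 + P(v(24, 37)))/(-2215266 + d) = ((1/7)*404)/2478099 - 2070498*(-1682030 - 31/5)/(-2215266 + 1803634) = (404/7)*(1/2478099) - 2070498/((-411632/(-8410181/5))) = 404/17346693 - 2070498/((-411632*(-5/8410181))) = 404/17346693 - 2070498/158320/646937 = 404/17346693 - 2070498*646937/158320 = 404/17346693 - 669740882313/79160 = -11617789475000760269/1373164217880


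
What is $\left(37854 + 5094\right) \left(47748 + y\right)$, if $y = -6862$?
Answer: $1755971928$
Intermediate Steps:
$\left(37854 + 5094\right) \left(47748 + y\right) = \left(37854 + 5094\right) \left(47748 - 6862\right) = 42948 \cdot 40886 = 1755971928$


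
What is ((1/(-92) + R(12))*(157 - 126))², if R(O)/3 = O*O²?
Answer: 218588448159169/8464 ≈ 2.5826e+10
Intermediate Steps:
R(O) = 3*O³ (R(O) = 3*(O*O²) = 3*O³)
((1/(-92) + R(12))*(157 - 126))² = ((1/(-92) + 3*12³)*(157 - 126))² = ((-1/92 + 3*1728)*31)² = ((-1/92 + 5184)*31)² = ((476927/92)*31)² = (14784737/92)² = 218588448159169/8464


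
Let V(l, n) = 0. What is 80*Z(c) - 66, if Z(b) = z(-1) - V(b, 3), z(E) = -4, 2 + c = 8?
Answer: -386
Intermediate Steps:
c = 6 (c = -2 + 8 = 6)
Z(b) = -4 (Z(b) = -4 - 1*0 = -4 + 0 = -4)
80*Z(c) - 66 = 80*(-4) - 66 = -320 - 66 = -386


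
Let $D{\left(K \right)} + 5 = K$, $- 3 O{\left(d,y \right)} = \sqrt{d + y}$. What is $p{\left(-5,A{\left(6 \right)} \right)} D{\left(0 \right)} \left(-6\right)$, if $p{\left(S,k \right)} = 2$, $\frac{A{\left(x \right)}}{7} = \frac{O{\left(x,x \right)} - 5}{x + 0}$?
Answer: $60$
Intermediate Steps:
$O{\left(d,y \right)} = - \frac{\sqrt{d + y}}{3}$
$A{\left(x \right)} = \frac{7 \left(-5 - \frac{\sqrt{2} \sqrt{x}}{3}\right)}{x}$ ($A{\left(x \right)} = 7 \frac{- \frac{\sqrt{x + x}}{3} - 5}{x + 0} = 7 \frac{- \frac{\sqrt{2 x}}{3} - 5}{x} = 7 \frac{- \frac{\sqrt{2} \sqrt{x}}{3} - 5}{x} = 7 \frac{-5 - \frac{\sqrt{2} \sqrt{x}}{3}}{x} = \frac{7 \left(-5 - \frac{\sqrt{2} \sqrt{x}}{3}\right)}{x}$)
$D{\left(K \right)} = -5 + K$
$p{\left(-5,A{\left(6 \right)} \right)} D{\left(0 \right)} \left(-6\right) = 2 \left(-5 + 0\right) \left(-6\right) = 2 \left(-5\right) \left(-6\right) = \left(-10\right) \left(-6\right) = 60$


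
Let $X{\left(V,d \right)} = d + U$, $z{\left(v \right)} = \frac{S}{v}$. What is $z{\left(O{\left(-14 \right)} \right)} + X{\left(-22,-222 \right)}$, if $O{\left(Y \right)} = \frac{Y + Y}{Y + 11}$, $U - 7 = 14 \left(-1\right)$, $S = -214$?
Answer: $- \frac{3527}{14} \approx -251.93$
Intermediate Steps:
$U = -7$ ($U = 7 + 14 \left(-1\right) = 7 - 14 = -7$)
$O{\left(Y \right)} = \frac{2 Y}{11 + Y}$
$z{\left(v \right)} = - \frac{214}{v}$
$X{\left(V,d \right)} = -7 + d$ ($X{\left(V,d \right)} = d - 7 = -7 + d$)
$z{\left(O{\left(-14 \right)} \right)} + X{\left(-22,-222 \right)} = - \frac{214}{2 \left(-14\right) \frac{1}{11 - 14}} - 229 = - \frac{214}{2 \left(-14\right) \frac{1}{-3}} - 229 = - \frac{214}{2 \left(-14\right) \left(- \frac{1}{3}\right)} - 229 = - \frac{214}{\frac{28}{3}} - 229 = \left(-214\right) \frac{3}{28} - 229 = - \frac{321}{14} - 229 = - \frac{3527}{14}$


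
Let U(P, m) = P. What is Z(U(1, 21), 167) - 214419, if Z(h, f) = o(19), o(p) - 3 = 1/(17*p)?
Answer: -69256367/323 ≈ -2.1442e+5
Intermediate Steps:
o(p) = 3 + 1/(17*p)
Z(h, f) = 970/323 (Z(h, f) = 3 + (1/17)/19 = 3 + (1/17)*(1/19) = 3 + 1/323 = 970/323)
Z(U(1, 21), 167) - 214419 = 970/323 - 214419 = -69256367/323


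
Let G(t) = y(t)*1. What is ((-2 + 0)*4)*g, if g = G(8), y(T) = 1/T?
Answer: -1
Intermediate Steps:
y(T) = 1/T
G(t) = 1/t
g = ⅛ (g = 1/8 = ⅛ ≈ 0.12500)
((-2 + 0)*4)*g = ((-2 + 0)*4)*(⅛) = -2*4*(⅛) = -8*⅛ = -1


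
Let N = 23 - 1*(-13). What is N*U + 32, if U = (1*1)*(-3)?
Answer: -76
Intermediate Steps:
U = -3 (U = 1*(-3) = -3)
N = 36 (N = 23 + 13 = 36)
N*U + 32 = 36*(-3) + 32 = -108 + 32 = -76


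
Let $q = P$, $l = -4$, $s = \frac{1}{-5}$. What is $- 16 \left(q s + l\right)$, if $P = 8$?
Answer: $\frac{448}{5} \approx 89.6$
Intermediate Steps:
$s = - \frac{1}{5} \approx -0.2$
$q = 8$
$- 16 \left(q s + l\right) = - 16 \left(8 \left(- \frac{1}{5}\right) - 4\right) = - 16 \left(- \frac{8}{5} - 4\right) = \left(-16\right) \left(- \frac{28}{5}\right) = \frac{448}{5}$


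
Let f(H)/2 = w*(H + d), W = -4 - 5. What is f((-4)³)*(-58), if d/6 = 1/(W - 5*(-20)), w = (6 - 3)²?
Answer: 6073992/91 ≈ 66747.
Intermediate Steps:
W = -9
w = 9 (w = 3² = 9)
d = 6/91 (d = 6/(-9 - 5*(-20)) = 6/(-9 + 100) = 6/91 ≈ 0.065934)
f(H) = 108/91 + 18*H (f(H) = 2*(9*(H + 6/91)) = 2*(9*(6/91 + H)) = 2*(54/91 + 9*H) = 108/91 + 18*H)
f((-4)³)*(-58) = (108/91 + 18*(-4)³)*(-58) = (108/91 + 18*(-64))*(-58) = (108/91 - 1152)*(-58) = -104724/91*(-58) = 6073992/91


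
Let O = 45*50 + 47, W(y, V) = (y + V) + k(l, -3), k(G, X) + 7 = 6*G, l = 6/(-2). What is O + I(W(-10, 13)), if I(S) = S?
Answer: 2275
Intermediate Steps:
l = -3 (l = 6*(-½) = -3)
k(G, X) = -7 + 6*G
W(y, V) = -25 + V + y (W(y, V) = (y + V) + (-7 + 6*(-3)) = (V + y) + (-7 - 18) = (V + y) - 25 = -25 + V + y)
O = 2297 (O = 2250 + 47 = 2297)
O + I(W(-10, 13)) = 2297 + (-25 + 13 - 10) = 2297 - 22 = 2275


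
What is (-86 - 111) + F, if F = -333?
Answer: -530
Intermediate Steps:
(-86 - 111) + F = (-86 - 111) - 333 = -197 - 333 = -530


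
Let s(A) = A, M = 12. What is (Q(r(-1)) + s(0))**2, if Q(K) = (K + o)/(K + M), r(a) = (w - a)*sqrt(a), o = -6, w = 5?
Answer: -8/25 - 6*I/25 ≈ -0.32 - 0.24*I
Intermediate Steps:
r(a) = sqrt(a)*(5 - a) (r(a) = (5 - a)*sqrt(a) = sqrt(a)*(5 - a))
Q(K) = (-6 + K)/(12 + K) (Q(K) = (K - 6)/(K + 12) = (-6 + K)/(12 + K))
(Q(r(-1)) + s(0))**2 = ((-6 + sqrt(-1)*(5 - 1*(-1)))/(12 + sqrt(-1)*(5 - 1*(-1))) + 0)**2 = ((-6 + I*(5 + 1))/(12 + I*(5 + 1)) + 0)**2 = ((-6 + I*6)/(12 + I*6) + 0)**2 = ((-6 + 6*I)/(12 + 6*I) + 0)**2 = (((12 - 6*I)/180)*(-6 + 6*I) + 0)**2 = ((-6 + 6*I)*(12 - 6*I)/180 + 0)**2 = ((-6 + 6*I)*(12 - 6*I)/180)**2 = (-6 + 6*I)**2*(12 - 6*I)**2/32400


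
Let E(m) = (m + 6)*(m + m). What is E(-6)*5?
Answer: 0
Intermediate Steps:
E(m) = 2*m*(6 + m) (E(m) = (6 + m)*(2*m) = 2*m*(6 + m))
E(-6)*5 = (2*(-6)*(6 - 6))*5 = (2*(-6)*0)*5 = 0*5 = 0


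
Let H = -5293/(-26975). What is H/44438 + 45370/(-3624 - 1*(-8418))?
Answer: 1599580211563/169018822050 ≈ 9.4639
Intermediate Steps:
H = 5293/26975 (H = -5293*(-1/26975) = 5293/26975 ≈ 0.19622)
H/44438 + 45370/(-3624 - 1*(-8418)) = (5293/26975)/44438 + 45370/(-3624 - 1*(-8418)) = (5293/26975)*(1/44438) + 45370/(-3624 + 8418) = 5293/1198715050 + 45370/4794 = 5293/1198715050 + 45370*(1/4794) = 5293/1198715050 + 22685/2397 = 1599580211563/169018822050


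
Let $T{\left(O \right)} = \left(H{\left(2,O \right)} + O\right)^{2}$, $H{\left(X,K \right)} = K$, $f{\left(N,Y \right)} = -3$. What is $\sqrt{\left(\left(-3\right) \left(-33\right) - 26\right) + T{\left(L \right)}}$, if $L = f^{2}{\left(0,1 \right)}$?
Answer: $\sqrt{397} \approx 19.925$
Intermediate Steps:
$L = 9$ ($L = \left(-3\right)^{2} = 9$)
$T{\left(O \right)} = 4 O^{2}$ ($T{\left(O \right)} = \left(O + O\right)^{2} = \left(2 O\right)^{2} = 4 O^{2}$)
$\sqrt{\left(\left(-3\right) \left(-33\right) - 26\right) + T{\left(L \right)}} = \sqrt{\left(\left(-3\right) \left(-33\right) - 26\right) + 4 \cdot 9^{2}} = \sqrt{\left(99 - 26\right) + 4 \cdot 81} = \sqrt{73 + 324} = \sqrt{397}$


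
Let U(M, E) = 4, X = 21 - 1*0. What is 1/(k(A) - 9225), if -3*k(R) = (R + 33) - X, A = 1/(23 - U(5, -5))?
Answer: -57/526054 ≈ -0.00010835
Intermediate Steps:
X = 21 (X = 21 + 0 = 21)
A = 1/19 (A = 1/(23 - 1*4) = 1/(23 - 4) = 1/19 ≈ 0.052632)
k(R) = -4 - R/3 (k(R) = -((R + 33) - 1*21)/3 = -((33 + R) - 21)/3 = -(12 + R)/3 = -4 - R/3)
1/(k(A) - 9225) = 1/((-4 - ⅓*1/19) - 9225) = 1/((-4 - 1/57) - 9225) = 1/(-229/57 - 9225) = 1/(-526054/57) = -57/526054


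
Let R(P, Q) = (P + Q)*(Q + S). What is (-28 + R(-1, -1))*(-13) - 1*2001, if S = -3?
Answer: -1741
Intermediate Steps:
R(P, Q) = (-3 + Q)*(P + Q) (R(P, Q) = (P + Q)*(Q - 3) = (P + Q)*(-3 + Q) = (-3 + Q)*(P + Q))
(-28 + R(-1, -1))*(-13) - 1*2001 = (-28 + ((-1)**2 - 3*(-1) - 3*(-1) - 1*(-1)))*(-13) - 1*2001 = (-28 + (1 + 3 + 3 + 1))*(-13) - 2001 = (-28 + 8)*(-13) - 2001 = -20*(-13) - 2001 = 260 - 2001 = -1741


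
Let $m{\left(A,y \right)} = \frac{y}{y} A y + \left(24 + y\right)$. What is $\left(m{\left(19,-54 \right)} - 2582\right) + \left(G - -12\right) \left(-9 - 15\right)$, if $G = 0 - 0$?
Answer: $-3926$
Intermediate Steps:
$G = 0$ ($G = 0 + 0 = 0$)
$m{\left(A,y \right)} = 24 + y + A y$ ($m{\left(A,y \right)} = 1 A y + \left(24 + y\right) = A y + \left(24 + y\right) = 24 + y + A y$)
$\left(m{\left(19,-54 \right)} - 2582\right) + \left(G - -12\right) \left(-9 - 15\right) = \left(\left(24 - 54 + 19 \left(-54\right)\right) - 2582\right) + \left(0 - -12\right) \left(-9 - 15\right) = \left(\left(24 - 54 - 1026\right) - 2582\right) + \left(0 + 12\right) \left(-24\right) = \left(-1056 - 2582\right) + 12 \left(-24\right) = -3638 - 288 = -3926$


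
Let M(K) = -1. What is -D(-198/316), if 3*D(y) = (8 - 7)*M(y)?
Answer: ⅓ ≈ 0.33333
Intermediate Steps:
D(y) = -⅓ (D(y) = ((8 - 7)*(-1))/3 = (1*(-1))/3 = (⅓)*(-1) = -⅓)
-D(-198/316) = -1*(-⅓) = ⅓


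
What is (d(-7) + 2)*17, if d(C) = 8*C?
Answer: -918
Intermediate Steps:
(d(-7) + 2)*17 = (8*(-7) + 2)*17 = (-56 + 2)*17 = -54*17 = -918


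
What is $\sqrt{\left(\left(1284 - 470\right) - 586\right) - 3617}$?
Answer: $i \sqrt{3389} \approx 58.215 i$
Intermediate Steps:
$\sqrt{\left(\left(1284 - 470\right) - 586\right) - 3617} = \sqrt{\left(814 - 586\right) - 3617} = \sqrt{228 - 3617} = \sqrt{-3389} = i \sqrt{3389}$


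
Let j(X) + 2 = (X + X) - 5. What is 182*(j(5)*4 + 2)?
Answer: 2548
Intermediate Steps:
j(X) = -7 + 2*X (j(X) = -2 + ((X + X) - 5) = -2 + (2*X - 5) = -2 + (-5 + 2*X) = -7 + 2*X)
182*(j(5)*4 + 2) = 182*((-7 + 2*5)*4 + 2) = 182*((-7 + 10)*4 + 2) = 182*(3*4 + 2) = 182*(12 + 2) = 182*14 = 2548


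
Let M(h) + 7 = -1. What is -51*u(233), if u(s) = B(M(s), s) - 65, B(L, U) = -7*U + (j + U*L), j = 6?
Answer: 181254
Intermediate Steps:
M(h) = -8 (M(h) = -7 - 1 = -8)
B(L, U) = 6 - 7*U + L*U (B(L, U) = -7*U + (6 + U*L) = -7*U + (6 + L*U) = 6 - 7*U + L*U)
u(s) = -59 - 15*s (u(s) = (6 - 7*s - 8*s) - 65 = (6 - 15*s) - 65 = -59 - 15*s)
-51*u(233) = -51*(-59 - 15*233) = -51*(-59 - 3495) = -51*(-3554) = 181254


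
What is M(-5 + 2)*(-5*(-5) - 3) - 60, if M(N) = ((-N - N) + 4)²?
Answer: 2140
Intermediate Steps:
M(N) = (4 - 2*N)² (M(N) = (-2*N + 4)² = (4 - 2*N)²)
M(-5 + 2)*(-5*(-5) - 3) - 60 = (4*(-2 + (-5 + 2))²)*(-5*(-5) - 3) - 60 = (4*(-2 - 3)²)*(25 - 3) - 60 = (4*(-5)²)*22 - 60 = (4*25)*22 - 60 = 100*22 - 60 = 2200 - 60 = 2140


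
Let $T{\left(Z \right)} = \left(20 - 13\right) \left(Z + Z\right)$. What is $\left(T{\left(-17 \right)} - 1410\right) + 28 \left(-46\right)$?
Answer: $-2936$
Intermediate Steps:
$T{\left(Z \right)} = 14 Z$ ($T{\left(Z \right)} = 7 \cdot 2 Z = 14 Z$)
$\left(T{\left(-17 \right)} - 1410\right) + 28 \left(-46\right) = \left(14 \left(-17\right) - 1410\right) + 28 \left(-46\right) = \left(-238 - 1410\right) - 1288 = -1648 - 1288 = -2936$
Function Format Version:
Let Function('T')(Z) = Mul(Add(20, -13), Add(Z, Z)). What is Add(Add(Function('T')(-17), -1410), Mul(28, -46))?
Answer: -2936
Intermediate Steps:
Function('T')(Z) = Mul(14, Z) (Function('T')(Z) = Mul(7, Mul(2, Z)) = Mul(14, Z))
Add(Add(Function('T')(-17), -1410), Mul(28, -46)) = Add(Add(Mul(14, -17), -1410), Mul(28, -46)) = Add(Add(-238, -1410), -1288) = Add(-1648, -1288) = -2936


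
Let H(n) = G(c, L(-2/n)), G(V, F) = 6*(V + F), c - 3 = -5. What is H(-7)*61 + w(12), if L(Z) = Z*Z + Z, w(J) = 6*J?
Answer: -25752/49 ≈ -525.55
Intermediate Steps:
L(Z) = Z + Z² (L(Z) = Z² + Z = Z + Z²)
c = -2 (c = 3 - 5 = -2)
G(V, F) = 6*F + 6*V (G(V, F) = 6*(F + V) = 6*F + 6*V)
H(n) = -12 - 12*(1 - 2/n)/n (H(n) = 6*((-2/n)*(1 - 2/n)) + 6*(-2) = 6*(-2*(1 - 2/n)/n) - 12 = -12*(1 - 2/n)/n - 12 = -12 - 12*(1 - 2/n)/n)
H(-7)*61 + w(12) = (-12 - 12/(-7) + 24/(-7)²)*61 + 6*12 = (-12 - 12*(-⅐) + 24*(1/49))*61 + 72 = (-12 + 12/7 + 24/49)*61 + 72 = -480/49*61 + 72 = -29280/49 + 72 = -25752/49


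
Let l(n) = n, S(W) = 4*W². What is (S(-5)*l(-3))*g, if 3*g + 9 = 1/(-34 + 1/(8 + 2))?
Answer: 306100/339 ≈ 902.95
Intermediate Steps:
g = -3061/1017 (g = -3 + 1/(3*(-34 + 1/(8 + 2))) = -3 + 1/(3*(-34 + 1/10)) = -3 + 1/(3*(-34 + ⅒)) = -3 + 1/(3*(-339/10)) = -3 + (⅓)*(-10/339) = -3 - 10/1017 = -3061/1017 ≈ -3.0098)
(S(-5)*l(-3))*g = ((4*(-5)²)*(-3))*(-3061/1017) = ((4*25)*(-3))*(-3061/1017) = (100*(-3))*(-3061/1017) = -300*(-3061/1017) = 306100/339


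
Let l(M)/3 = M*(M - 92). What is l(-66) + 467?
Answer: 31751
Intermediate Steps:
l(M) = 3*M*(-92 + M) (l(M) = 3*(M*(M - 92)) = 3*(M*(-92 + M)) = 3*M*(-92 + M))
l(-66) + 467 = 3*(-66)*(-92 - 66) + 467 = 3*(-66)*(-158) + 467 = 31284 + 467 = 31751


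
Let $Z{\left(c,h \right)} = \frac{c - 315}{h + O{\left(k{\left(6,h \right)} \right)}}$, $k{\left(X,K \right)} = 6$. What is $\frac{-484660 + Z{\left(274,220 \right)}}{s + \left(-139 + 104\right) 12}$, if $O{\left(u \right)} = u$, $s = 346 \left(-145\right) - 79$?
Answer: $\frac{109533201}{11451194} \approx 9.5652$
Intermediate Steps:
$s = -50249$ ($s = -50170 - 79 = -50249$)
$Z{\left(c,h \right)} = \frac{-315 + c}{6 + h}$ ($Z{\left(c,h \right)} = \frac{c - 315}{h + 6} = \frac{-315 + c}{6 + h}$)
$\frac{-484660 + Z{\left(274,220 \right)}}{s + \left(-139 + 104\right) 12} = \frac{-484660 + \frac{-315 + 274}{6 + 220}}{-50249 + \left(-139 + 104\right) 12} = \frac{-484660 + \frac{1}{226} \left(-41\right)}{-50249 - 420} = \frac{-484660 - \frac{41}{226}}{-50669} = \left(- \frac{109533201}{226}\right) \left(- \frac{1}{50669}\right) = \frac{109533201}{11451194}$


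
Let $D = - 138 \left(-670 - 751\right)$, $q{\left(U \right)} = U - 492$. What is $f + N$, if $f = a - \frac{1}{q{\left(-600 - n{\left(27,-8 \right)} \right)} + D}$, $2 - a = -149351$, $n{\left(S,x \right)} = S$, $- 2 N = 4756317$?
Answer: $- \frac{869140535171}{389958} \approx -2.2288 \cdot 10^{6}$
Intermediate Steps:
$N = - \frac{4756317}{2}$ ($N = \left(- \frac{1}{2}\right) 4756317 = - \frac{4756317}{2} \approx -2.3782 \cdot 10^{6}$)
$q{\left(U \right)} = -492 + U$
$D = 196098$ ($D = \left(-138\right) \left(-1421\right) = 196098$)
$a = 149353$ ($a = 2 - -149351 = 2 + 149351 = 149353$)
$f = \frac{29120698586}{194979}$ ($f = 149353 - \frac{1}{\left(-492 - 627\right) + 196098} = 149353 - \frac{1}{-1119 + 196098} = 149353 - \frac{1}{194979} = \frac{29120698586}{194979} \approx 1.4935 \cdot 10^{5}$)
$f + N = \frac{29120698586}{194979} - \frac{4756317}{2} = - \frac{869140535171}{389958}$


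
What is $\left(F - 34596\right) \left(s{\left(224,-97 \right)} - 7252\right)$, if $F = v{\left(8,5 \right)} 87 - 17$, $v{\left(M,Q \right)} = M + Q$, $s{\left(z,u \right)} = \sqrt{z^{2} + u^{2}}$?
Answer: $242811464 - 33482 \sqrt{59585} \approx 2.3464 \cdot 10^{8}$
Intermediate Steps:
$s{\left(z,u \right)} = \sqrt{u^{2} + z^{2}}$
$F = 1114$ ($F = \left(8 + 5\right) 87 - 17 = 13 \cdot 87 - 17 = 1131 - 17 = 1114$)
$\left(F - 34596\right) \left(s{\left(224,-97 \right)} - 7252\right) = \left(1114 - 34596\right) \left(\sqrt{\left(-97\right)^{2} + 224^{2}} - 7252\right) = - 33482 \left(\sqrt{9409 + 50176} + \left(-8665 + 1413\right)\right) = - 33482 \left(\sqrt{59585} - 7252\right) = - 33482 \left(-7252 + \sqrt{59585}\right) = 242811464 - 33482 \sqrt{59585}$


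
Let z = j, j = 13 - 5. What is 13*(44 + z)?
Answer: 676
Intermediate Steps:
j = 8
z = 8
13*(44 + z) = 13*(44 + 8) = 13*52 = 676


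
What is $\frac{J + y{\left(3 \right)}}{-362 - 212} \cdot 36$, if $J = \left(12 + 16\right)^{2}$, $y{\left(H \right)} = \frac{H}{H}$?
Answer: $- \frac{14130}{287} \approx -49.233$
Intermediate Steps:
$y{\left(H \right)} = 1$
$J = 784$ ($J = 28^{2} = 784$)
$\frac{J + y{\left(3 \right)}}{-362 - 212} \cdot 36 = \frac{784 + 1}{-362 - 212} \cdot 36 = \frac{785}{-574} \cdot 36 = 785 \left(- \frac{1}{574}\right) 36 = \left(- \frac{785}{574}\right) 36 = - \frac{14130}{287}$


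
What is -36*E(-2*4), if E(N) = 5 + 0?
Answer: -180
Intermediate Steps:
E(N) = 5
-36*E(-2*4) = -36*5 = -180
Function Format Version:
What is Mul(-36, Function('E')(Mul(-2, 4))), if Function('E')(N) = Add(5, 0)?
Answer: -180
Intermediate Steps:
Function('E')(N) = 5
Mul(-36, Function('E')(Mul(-2, 4))) = Mul(-36, 5) = -180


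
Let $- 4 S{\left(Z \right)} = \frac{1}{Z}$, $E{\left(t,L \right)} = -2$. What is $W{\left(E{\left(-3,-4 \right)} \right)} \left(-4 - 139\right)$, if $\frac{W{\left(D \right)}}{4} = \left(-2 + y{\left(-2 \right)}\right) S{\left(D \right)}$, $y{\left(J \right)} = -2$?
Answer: $286$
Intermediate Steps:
$S{\left(Z \right)} = - \frac{1}{4 Z}$
$W{\left(D \right)} = \frac{4}{D}$ ($W{\left(D \right)} = 4 \left(-2 - 2\right) \left(- \frac{1}{4 D}\right) = 4 \left(- 4 \left(- \frac{1}{4 D}\right)\right) = \frac{4}{D}$)
$W{\left(E{\left(-3,-4 \right)} \right)} \left(-4 - 139\right) = \frac{4}{-2} \left(-4 - 139\right) = 4 \left(- \frac{1}{2}\right) \left(-143\right) = \left(-2\right) \left(-143\right) = 286$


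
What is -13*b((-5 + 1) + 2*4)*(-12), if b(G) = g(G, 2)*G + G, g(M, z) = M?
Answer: 3120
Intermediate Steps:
b(G) = G + G² (b(G) = G*G + G = G² + G = G + G²)
-13*b((-5 + 1) + 2*4)*(-12) = -13*((-5 + 1) + 2*4)*(1 + ((-5 + 1) + 2*4))*(-12) = -13*(-4 + 8)*(1 + (-4 + 8))*(-12) = -52*(1 + 4)*(-12) = -52*5*(-12) = -13*20*(-12) = -260*(-12) = 3120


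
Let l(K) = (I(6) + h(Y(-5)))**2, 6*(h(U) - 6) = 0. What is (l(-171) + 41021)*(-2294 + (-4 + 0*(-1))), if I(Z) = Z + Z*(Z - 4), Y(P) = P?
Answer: -95589906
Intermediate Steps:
h(U) = 6 (h(U) = 6 + (1/6)*0 = 6 + 0 = 6)
I(Z) = Z + Z*(-4 + Z)
l(K) = 576 (l(K) = (6*(-3 + 6) + 6)**2 = (6*3 + 6)**2 = (18 + 6)**2 = 24**2 = 576)
(l(-171) + 41021)*(-2294 + (-4 + 0*(-1))) = (576 + 41021)*(-2294 + (-4 + 0*(-1))) = 41597*(-2294 + (-4 + 0)) = 41597*(-2294 - 4) = 41597*(-2298) = -95589906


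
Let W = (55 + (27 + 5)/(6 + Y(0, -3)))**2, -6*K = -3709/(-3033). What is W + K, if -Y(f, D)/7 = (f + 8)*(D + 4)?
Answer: 33607222313/11373750 ≈ 2954.8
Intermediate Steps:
Y(f, D) = -7*(4 + D)*(8 + f) (Y(f, D) = -7*(f + 8)*(D + 4) = -7*(8 + f)*(4 + D) = -7*(4 + D)*(8 + f))
K = -3709/18198 (K = -(-3709)/(6*(-3033)) = -(-3709)*(-1)/(6*3033) = -1/6*3709/3033 = -3709/18198 ≈ -0.20381)
W = 1846881/625 (W = (55 + (27 + 5)/(6 + (-224 - 56*(-3) - 28*0 - 7*(-3)*0)))**2 = (55 + 32/(6 + (-224 + 168 + 0 + 0)))**2 = (55 + 32/(6 - 56))**2 = (55 + 32/(-50))**2 = (55 + 32*(-1/50))**2 = (55 - 16/25)**2 = (1359/25)**2 = 1846881/625 ≈ 2955.0)
W + K = 1846881/625 - 3709/18198 = 33607222313/11373750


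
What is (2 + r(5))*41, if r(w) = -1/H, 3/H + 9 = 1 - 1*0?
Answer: 574/3 ≈ 191.33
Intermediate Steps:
H = -3/8 (H = 3/(-9 + (1 - 1*0)) = 3/(-9 + (1 + 0)) = 3/(-9 + 1) = 3/(-8) = 3*(-1/8) = -3/8 ≈ -0.37500)
r(w) = 8/3 (r(w) = -1/(-3/8) = -1*(-8/3) = 8/3)
(2 + r(5))*41 = (2 + 8/3)*41 = (14/3)*41 = 574/3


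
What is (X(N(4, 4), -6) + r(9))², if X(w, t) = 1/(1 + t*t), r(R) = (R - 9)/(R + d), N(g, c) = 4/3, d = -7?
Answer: 1/1369 ≈ 0.00073046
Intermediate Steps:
N(g, c) = 4/3 (N(g, c) = 4*(⅓) = 4/3)
r(R) = (-9 + R)/(-7 + R) (r(R) = (R - 9)/(R - 7) = (-9 + R)/(-7 + R))
X(w, t) = 1/(1 + t²)
(X(N(4, 4), -6) + r(9))² = (1/(1 + (-6)²) + (-9 + 9)/(-7 + 9))² = (1/(1 + 36) + 0/2)² = (1/37 + (½)*0)² = (1/37 + 0)² = (1/37)² = 1/1369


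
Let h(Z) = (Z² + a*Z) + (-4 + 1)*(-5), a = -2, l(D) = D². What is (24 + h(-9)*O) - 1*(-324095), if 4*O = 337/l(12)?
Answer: 31121827/96 ≈ 3.2419e+5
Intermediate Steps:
O = 337/576 (O = (337/(12²))/4 = (337/144)/4 = (337*(1/144))/4 = (¼)*(337/144) = 337/576 ≈ 0.58507)
h(Z) = 15 + Z² - 2*Z (h(Z) = (Z² - 2*Z) + (-4 + 1)*(-5) = (Z² - 2*Z) - 3*(-5) = (Z² - 2*Z) + 15 = 15 + Z² - 2*Z)
(24 + h(-9)*O) - 1*(-324095) = (24 + (15 + (-9)² - 2*(-9))*(337/576)) - 1*(-324095) = (24 + (15 + 81 + 18)*(337/576)) + 324095 = (24 + 114*(337/576)) + 324095 = (24 + 6403/96) + 324095 = 8707/96 + 324095 = 31121827/96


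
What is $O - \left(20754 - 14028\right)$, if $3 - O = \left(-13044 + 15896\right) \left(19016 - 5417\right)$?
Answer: $-38791071$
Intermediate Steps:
$O = -38784345$ ($O = 3 - \left(-13044 + 15896\right) \left(19016 - 5417\right) = 3 - 2852 \cdot 13599 = 3 - 38784348 = -38784345$)
$O - \left(20754 - 14028\right) = -38784345 - \left(20754 - 14028\right) = -38784345 - 6726 = -38791071$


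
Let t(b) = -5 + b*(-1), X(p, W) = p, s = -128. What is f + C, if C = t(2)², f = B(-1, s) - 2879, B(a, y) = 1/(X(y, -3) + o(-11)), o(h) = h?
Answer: -393371/139 ≈ -2830.0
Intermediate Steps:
t(b) = -5 - b
B(a, y) = 1/(-11 + y) (B(a, y) = 1/(y - 11) = 1/(-11 + y))
f = -400182/139 (f = 1/(-11 - 128) - 2879 = 1/(-139) - 2879 = -1/139 - 2879 = -400182/139 ≈ -2879.0)
C = 49 (C = (-5 - 1*2)² = (-5 - 2)² = (-7)² = 49)
f + C = -400182/139 + 49 = -393371/139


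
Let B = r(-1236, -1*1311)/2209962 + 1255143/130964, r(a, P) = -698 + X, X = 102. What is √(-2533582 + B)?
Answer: I*√13264375689801687598169596917/72356365842 ≈ 1591.7*I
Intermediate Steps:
r(a, P) = -596 (r(a, P) = -698 + 102 = -596)
B = 1386870140011/144712731684 (B = -596/2209962 + 1255143/130964 = -596*1/2209962 + 1255143*(1/130964) = -298/1104981 + 1255143/130964 = 1386870140011/144712731684 ≈ 9.5836)
√(-2533582 + B) = √(-2533582 + 1386870140011/144712731684) = √(-366640185295272077/144712731684) = I*√13264375689801687598169596917/72356365842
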